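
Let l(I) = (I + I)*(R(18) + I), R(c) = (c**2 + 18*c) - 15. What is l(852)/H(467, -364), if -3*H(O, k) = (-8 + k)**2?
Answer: -105435/1922 ≈ -54.857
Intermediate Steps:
H(O, k) = -(-8 + k)**2/3
R(c) = -15 + c**2 + 18*c
l(I) = 2*I*(633 + I) (l(I) = (I + I)*((-15 + 18**2 + 18*18) + I) = (2*I)*((-15 + 324 + 324) + I) = (2*I)*(633 + I) = 2*I*(633 + I))
l(852)/H(467, -364) = (2*852*(633 + 852))/((-(-8 - 364)**2/3)) = (2*852*1485)/((-1/3*(-372)**2)) = 2530440/((-1/3*138384)) = 2530440/(-46128) = 2530440*(-1/46128) = -105435/1922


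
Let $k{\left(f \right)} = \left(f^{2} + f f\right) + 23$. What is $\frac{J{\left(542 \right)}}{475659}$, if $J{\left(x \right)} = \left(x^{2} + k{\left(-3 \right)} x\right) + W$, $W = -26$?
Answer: $\frac{105320}{158553} \approx 0.66426$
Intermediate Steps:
$k{\left(f \right)} = 23 + 2 f^{2}$ ($k{\left(f \right)} = \left(f^{2} + f^{2}\right) + 23 = 2 f^{2} + 23 = 23 + 2 f^{2}$)
$J{\left(x \right)} = -26 + x^{2} + 41 x$ ($J{\left(x \right)} = \left(x^{2} + \left(23 + 2 \left(-3\right)^{2}\right) x\right) - 26 = \left(x^{2} + \left(23 + 2 \cdot 9\right) x\right) - 26 = \left(x^{2} + \left(23 + 18\right) x\right) - 26 = \left(x^{2} + 41 x\right) - 26 = -26 + x^{2} + 41 x$)
$\frac{J{\left(542 \right)}}{475659} = \frac{-26 + 542^{2} + 41 \cdot 542}{475659} = \left(-26 + 293764 + 22222\right) \frac{1}{475659} = 315960 \cdot \frac{1}{475659} = \frac{105320}{158553}$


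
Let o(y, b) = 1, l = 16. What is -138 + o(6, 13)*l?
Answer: -122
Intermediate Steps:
-138 + o(6, 13)*l = -138 + 1*16 = -138 + 16 = -122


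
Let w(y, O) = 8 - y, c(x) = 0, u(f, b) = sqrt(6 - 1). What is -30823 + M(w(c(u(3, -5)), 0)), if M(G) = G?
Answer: -30815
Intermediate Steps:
u(f, b) = sqrt(5)
-30823 + M(w(c(u(3, -5)), 0)) = -30823 + (8 - 1*0) = -30823 + (8 + 0) = -30823 + 8 = -30815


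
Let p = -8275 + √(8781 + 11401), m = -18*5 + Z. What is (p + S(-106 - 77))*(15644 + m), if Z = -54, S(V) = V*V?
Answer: 390817000 + 15500*√20182 ≈ 3.9302e+8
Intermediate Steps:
S(V) = V²
m = -144 (m = -18*5 - 54 = -90 - 54 = -144)
p = -8275 + √20182 ≈ -8132.9
(p + S(-106 - 77))*(15644 + m) = ((-8275 + √20182) + (-106 - 77)²)*(15644 - 144) = ((-8275 + √20182) + (-183)²)*15500 = ((-8275 + √20182) + 33489)*15500 = (25214 + √20182)*15500 = 390817000 + 15500*√20182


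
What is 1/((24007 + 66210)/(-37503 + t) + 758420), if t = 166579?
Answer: 129076/97893910137 ≈ 1.3185e-6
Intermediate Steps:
1/((24007 + 66210)/(-37503 + t) + 758420) = 1/((24007 + 66210)/(-37503 + 166579) + 758420) = 1/(90217/129076 + 758420) = 1/(97893910137/129076) = 129076/97893910137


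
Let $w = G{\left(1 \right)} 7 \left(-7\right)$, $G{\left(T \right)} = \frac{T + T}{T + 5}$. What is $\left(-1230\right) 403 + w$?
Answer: $- \frac{1487119}{3} \approx -4.9571 \cdot 10^{5}$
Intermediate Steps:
$G{\left(T \right)} = \frac{2 T}{5 + T}$
$w = - \frac{49}{3}$ ($w = 2 \cdot 1 \frac{1}{5 + 1} \cdot 7 \left(-7\right) = 2 \cdot 1 \cdot \frac{1}{6} \cdot 7 \left(-7\right) = \frac{1}{3} \cdot 7 \left(-7\right) = \frac{7}{3} \left(-7\right) = - \frac{49}{3} \approx -16.333$)
$\left(-1230\right) 403 + w = \left(-1230\right) 403 - \frac{49}{3} = -495690 - \frac{49}{3} = - \frac{1487119}{3}$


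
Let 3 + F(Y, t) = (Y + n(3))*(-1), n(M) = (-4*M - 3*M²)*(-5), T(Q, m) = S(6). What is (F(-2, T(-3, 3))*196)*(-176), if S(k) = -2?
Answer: 6761216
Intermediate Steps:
T(Q, m) = -2
n(M) = 15*M² + 20*M
F(Y, t) = -198 - Y (F(Y, t) = -3 + (Y + 5*3*(4 + 3*3))*(-1) = -3 + (Y + 5*3*(4 + 9))*(-1) = -3 + (Y + 5*3*13)*(-1) = -3 + (Y + 195)*(-1) = -3 + (195 + Y)*(-1) = -3 + (-195 - Y) = -198 - Y)
(F(-2, T(-3, 3))*196)*(-176) = ((-198 - 1*(-2))*196)*(-176) = ((-198 + 2)*196)*(-176) = -196*196*(-176) = -38416*(-176) = 6761216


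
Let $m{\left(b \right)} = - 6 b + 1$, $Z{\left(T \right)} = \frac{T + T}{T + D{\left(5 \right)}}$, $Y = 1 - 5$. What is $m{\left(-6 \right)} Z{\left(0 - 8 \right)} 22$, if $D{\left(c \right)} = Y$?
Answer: $\frac{3256}{3} \approx 1085.3$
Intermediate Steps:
$Y = -4$ ($Y = 1 - 5 = -4$)
$D{\left(c \right)} = -4$
$Z{\left(T \right)} = \frac{2 T}{-4 + T}$ ($Z{\left(T \right)} = \frac{T + T}{T - 4} = \frac{2 T}{-4 + T}$)
$m{\left(b \right)} = 1 - 6 b$
$m{\left(-6 \right)} Z{\left(0 - 8 \right)} 22 = \left(1 - -36\right) \frac{2 \left(0 - 8\right)}{-4 + \left(0 - 8\right)} 22 = \left(1 + 36\right) \frac{2 \left(0 - 8\right)}{-4 + \left(0 - 8\right)} 22 = 37 \cdot 2 \left(-8\right) \frac{1}{-4 - 8} \cdot 22 = 37 \cdot 2 \left(-8\right) \frac{1}{-12} \cdot 22 = 37 \cdot 2 \left(-8\right) \left(- \frac{1}{12}\right) 22 = 37 \cdot \frac{4}{3} \cdot 22 = \frac{148}{3} \cdot 22 = \frac{3256}{3}$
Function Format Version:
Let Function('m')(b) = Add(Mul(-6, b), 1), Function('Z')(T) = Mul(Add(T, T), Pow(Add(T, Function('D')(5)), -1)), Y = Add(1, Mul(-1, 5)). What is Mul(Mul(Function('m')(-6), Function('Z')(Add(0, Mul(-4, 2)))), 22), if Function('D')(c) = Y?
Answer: Rational(3256, 3) ≈ 1085.3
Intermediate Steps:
Y = -4 (Y = Add(1, -5) = -4)
Function('D')(c) = -4
Function('Z')(T) = Mul(2, T, Pow(Add(-4, T), -1)) (Function('Z')(T) = Mul(Add(T, T), Pow(Add(T, -4), -1)) = Mul(Mul(2, T), Pow(Add(-4, T), -1)) = Mul(2, T, Pow(Add(-4, T), -1)))
Function('m')(b) = Add(1, Mul(-6, b))
Mul(Mul(Function('m')(-6), Function('Z')(Add(0, Mul(-4, 2)))), 22) = Mul(Mul(Add(1, Mul(-6, -6)), Mul(2, Add(0, Mul(-4, 2)), Pow(Add(-4, Add(0, Mul(-4, 2))), -1))), 22) = Mul(Mul(Add(1, 36), Mul(2, Add(0, -8), Pow(Add(-4, Add(0, -8)), -1))), 22) = Mul(Mul(37, Mul(2, -8, Pow(Add(-4, -8), -1))), 22) = Mul(Mul(37, Mul(2, -8, Pow(-12, -1))), 22) = Mul(Mul(37, Mul(2, -8, Rational(-1, 12))), 22) = Mul(Mul(37, Rational(4, 3)), 22) = Mul(Rational(148, 3), 22) = Rational(3256, 3)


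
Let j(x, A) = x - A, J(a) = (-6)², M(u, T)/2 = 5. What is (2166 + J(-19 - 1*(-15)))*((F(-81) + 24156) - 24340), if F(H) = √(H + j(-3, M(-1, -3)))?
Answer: -405168 + 2202*I*√94 ≈ -4.0517e+5 + 21349.0*I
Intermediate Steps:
M(u, T) = 10 (M(u, T) = 2*5 = 10)
J(a) = 36
F(H) = √(-13 + H) (F(H) = √(H + (-3 - 1*10)) = √(H + (-3 - 10)) = √(H - 13) = √(-13 + H))
(2166 + J(-19 - 1*(-15)))*((F(-81) + 24156) - 24340) = (2166 + 36)*((√(-13 - 81) + 24156) - 24340) = 2202*((√(-94) + 24156) - 24340) = 2202*((I*√94 + 24156) - 24340) = 2202*((24156 + I*√94) - 24340) = 2202*(-184 + I*√94) = -405168 + 2202*I*√94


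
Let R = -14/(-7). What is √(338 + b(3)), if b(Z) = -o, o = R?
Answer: 4*√21 ≈ 18.330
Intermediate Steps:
R = 2 (R = -14*(-⅐) = 2)
o = 2
b(Z) = -2 (b(Z) = -1*2 = -2)
√(338 + b(3)) = √(338 - 2) = √336 = 4*√21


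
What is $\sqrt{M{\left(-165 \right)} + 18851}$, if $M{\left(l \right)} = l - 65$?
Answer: $3 \sqrt{2069} \approx 136.46$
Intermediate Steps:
$M{\left(l \right)} = -65 + l$
$\sqrt{M{\left(-165 \right)} + 18851} = \sqrt{\left(-65 - 165\right) + 18851} = \sqrt{-230 + 18851} = \sqrt{18621} = 3 \sqrt{2069}$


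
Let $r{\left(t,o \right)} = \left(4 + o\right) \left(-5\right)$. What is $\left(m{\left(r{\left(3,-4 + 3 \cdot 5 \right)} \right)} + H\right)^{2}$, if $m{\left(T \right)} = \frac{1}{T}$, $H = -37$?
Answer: $\frac{7706176}{5625} \approx 1370.0$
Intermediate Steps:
$r{\left(t,o \right)} = -20 - 5 o$
$\left(m{\left(r{\left(3,-4 + 3 \cdot 5 \right)} \right)} + H\right)^{2} = \left(\frac{1}{-20 - 5 \left(-4 + 3 \cdot 5\right)} - 37\right)^{2} = \left(\frac{1}{-20 - 5 \left(-4 + 15\right)} - 37\right)^{2} = \left(\frac{1}{-20 - 55} - 37\right)^{2} = \left(\frac{1}{-75} - 37\right)^{2} = \left(- \frac{1}{75} - 37\right)^{2} = \left(- \frac{2776}{75}\right)^{2} = \frac{7706176}{5625}$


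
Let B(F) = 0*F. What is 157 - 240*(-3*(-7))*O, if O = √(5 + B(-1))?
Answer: 157 - 5040*√5 ≈ -11113.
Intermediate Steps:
B(F) = 0
O = √5 (O = √(5 + 0) = √5 ≈ 2.2361)
157 - 240*(-3*(-7))*O = 157 - 240*(-3*(-7))*√5 = 157 - 5040*√5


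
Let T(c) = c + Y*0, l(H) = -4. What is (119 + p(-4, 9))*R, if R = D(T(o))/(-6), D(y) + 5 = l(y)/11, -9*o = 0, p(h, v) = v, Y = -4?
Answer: 3776/33 ≈ 114.42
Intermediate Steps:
o = 0 (o = -1/9*0 = 0)
T(c) = c (T(c) = c - 4*0 = c + 0 = c)
D(y) = -59/11 (D(y) = -5 - 4/11 = -59/11)
R = 59/66 (R = -59/11/(-6) = -59/11*(-1/6) = 59/66 ≈ 0.89394)
(119 + p(-4, 9))*R = (119 + 9)*(59/66) = 128*(59/66) = 3776/33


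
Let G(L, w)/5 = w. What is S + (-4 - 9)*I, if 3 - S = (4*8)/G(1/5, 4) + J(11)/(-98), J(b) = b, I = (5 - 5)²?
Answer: 741/490 ≈ 1.5122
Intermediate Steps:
I = 0 (I = 0² = 0)
G(L, w) = 5*w
S = 741/490 (S = 3 - ((4*8)/((5*4)) + 11/(-98)) = 3 - (32/20 + 11*(-1/98)) = 3 - (32*(1/20) - 11/98) = 3 - (8/5 - 11/98) = 3 - 1*729/490 = 3 - 729/490 = 741/490 ≈ 1.5122)
S + (-4 - 9)*I = 741/490 + (-4 - 9)*0 = 741/490 - 13*0 = 741/490 + 0 = 741/490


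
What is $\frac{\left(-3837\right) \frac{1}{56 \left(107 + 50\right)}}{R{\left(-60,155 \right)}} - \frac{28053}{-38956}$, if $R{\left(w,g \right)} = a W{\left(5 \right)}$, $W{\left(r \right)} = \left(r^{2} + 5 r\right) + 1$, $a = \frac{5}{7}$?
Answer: $\frac{736278389}{1039735640} \approx 0.70814$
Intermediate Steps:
$a = \frac{5}{7}$ ($a = 5 \cdot \frac{1}{7} = \frac{5}{7} \approx 0.71429$)
$W{\left(r \right)} = 1 + r^{2} + 5 r$
$R{\left(w,g \right)} = \frac{255}{7}$ ($R{\left(w,g \right)} = \frac{5 \left(1 + 5^{2} + 5 \cdot 5\right)}{7} = \frac{5 \left(1 + 25 + 25\right)}{7} = \frac{5}{7} \cdot 51 = \frac{255}{7}$)
$\frac{\left(-3837\right) \frac{1}{56 \left(107 + 50\right)}}{R{\left(-60,155 \right)}} - \frac{28053}{-38956} = \frac{\left(-3837\right) \frac{1}{56 \left(107 + 50\right)}}{\frac{255}{7}} - \frac{28053}{-38956} = - \frac{3837}{56 \cdot 157} \cdot \frac{7}{255} - - \frac{28053}{38956} = - \frac{3837}{8792} \cdot \frac{7}{255} + \frac{28053}{38956} = \left(-3837\right) \frac{1}{8792} \cdot \frac{7}{255} + \frac{28053}{38956} = \left(- \frac{3837}{8792}\right) \frac{7}{255} + \frac{28053}{38956} = - \frac{1279}{106760} + \frac{28053}{38956} = \frac{736278389}{1039735640}$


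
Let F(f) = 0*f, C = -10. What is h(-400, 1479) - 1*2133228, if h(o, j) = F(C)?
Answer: -2133228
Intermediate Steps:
F(f) = 0
h(o, j) = 0
h(-400, 1479) - 1*2133228 = 0 - 1*2133228 = 0 - 2133228 = -2133228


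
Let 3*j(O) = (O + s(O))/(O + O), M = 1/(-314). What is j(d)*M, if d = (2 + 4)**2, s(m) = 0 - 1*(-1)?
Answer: -37/67824 ≈ -0.00054553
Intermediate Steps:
s(m) = 1 (s(m) = 0 + 1 = 1)
d = 36 (d = 6**2 = 36)
M = -1/314 ≈ -0.0031847
j(O) = (1 + O)/(6*O) (j(O) = ((O + 1)/(O + O))/3 = ((1 + O)/((2*O)))/3 = ((1 + O)*(1/(2*O)))/3 = ((1 + O)/(2*O))/3 = (1 + O)/(6*O))
j(d)*M = ((1/6)*(1 + 36)/36)*(-1/314) = ((1/6)*(1/36)*37)*(-1/314) = (37/216)*(-1/314) = -37/67824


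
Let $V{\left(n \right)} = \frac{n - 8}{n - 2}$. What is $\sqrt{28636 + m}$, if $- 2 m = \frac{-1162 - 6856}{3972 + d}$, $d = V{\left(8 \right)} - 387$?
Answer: $\frac{\sqrt{368050687365}}{3585} \approx 169.23$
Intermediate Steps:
$V{\left(n \right)} = \frac{-8 + n}{-2 + n}$
$d = -387$ ($d = \frac{-8 + 8}{-2 + 8} - 387 = \frac{1}{6} \cdot 0 - 387 = 0 - 387 = -387$)
$m = \frac{4009}{3585}$ ($m = - \frac{\left(-1162 - 6856\right) \frac{1}{3972 - 387}}{2} = - \frac{\left(-8018\right) \frac{1}{3585}}{2} = \left(- \frac{1}{2}\right) \left(- \frac{8018}{3585}\right) = \frac{4009}{3585} \approx 1.1183$)
$\sqrt{28636 + m} = \sqrt{28636 + \frac{4009}{3585}} = \sqrt{\frac{102664069}{3585}} = \frac{\sqrt{368050687365}}{3585}$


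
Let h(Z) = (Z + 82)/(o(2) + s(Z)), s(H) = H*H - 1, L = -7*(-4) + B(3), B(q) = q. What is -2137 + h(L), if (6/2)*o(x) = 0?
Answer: -2051407/960 ≈ -2136.9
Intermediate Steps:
o(x) = 0 (o(x) = (1/3)*0 = 0)
L = 31 (L = -7*(-4) + 3 = 28 + 3 = 31)
s(H) = -1 + H**2 (s(H) = H**2 - 1 = -1 + H**2)
h(Z) = (82 + Z)/(-1 + Z**2) (h(Z) = (Z + 82)/(0 + (-1 + Z**2)) = (82 + Z)/(-1 + Z**2))
-2137 + h(L) = -2137 + (82 + 31)/(-1 + 31**2) = -2137 + 113/(-1 + 961) = -2137 + 113/960 = -2051407/960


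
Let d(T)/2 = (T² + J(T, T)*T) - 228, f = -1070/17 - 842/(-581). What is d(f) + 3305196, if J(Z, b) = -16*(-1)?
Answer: 322940136266148/97555129 ≈ 3.3103e+6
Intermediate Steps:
J(Z, b) = 16
f = -607356/9877 (f = -1070*1/17 - 842*(-1/581) = -1070/17 + 842/581 = -607356/9877 ≈ -61.492)
d(T) = -456 + 2*T² + 32*T (d(T) = 2*((T² + 16*T) - 228) = 2*(-228 + T² + 16*T) = -456 + 2*T² + 32*T)
d(f) + 3305196 = (-456 + 2*(-607356/9877)² + 32*(-607356/9877)) + 3305196 = (-456 + 2*(368881310736/97555129) - 19435392/9877) + 3305196 = (-456 + 737762621472/97555129 - 19435392/9877) + 3305196 = 501314115864/97555129 + 3305196 = 322940136266148/97555129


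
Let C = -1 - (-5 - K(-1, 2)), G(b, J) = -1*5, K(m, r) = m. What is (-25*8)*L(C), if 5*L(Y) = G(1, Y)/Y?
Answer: 200/3 ≈ 66.667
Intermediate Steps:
G(b, J) = -5
C = 3 (C = -1 - (-5 - 1*(-1)) = -1 - (-5 + 1) = -1 - 1*(-4) = -1 + 4 = 3)
L(Y) = -1/Y (L(Y) = (-5/Y)/5 = -1/Y)
(-25*8)*L(C) = (-25*8)*(-1/3) = -(-200)/3 = -200*(-⅓) = 200/3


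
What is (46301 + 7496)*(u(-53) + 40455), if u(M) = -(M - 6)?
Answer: 2179531658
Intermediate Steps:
u(M) = 6 - M (u(M) = -(-6 + M) = 6 - M)
(46301 + 7496)*(u(-53) + 40455) = (46301 + 7496)*((6 - 1*(-53)) + 40455) = 53797*((6 + 53) + 40455) = 53797*(59 + 40455) = 53797*40514 = 2179531658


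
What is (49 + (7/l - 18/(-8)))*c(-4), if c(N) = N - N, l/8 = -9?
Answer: 0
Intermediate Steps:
l = -72 (l = 8*(-9) = -72)
c(N) = 0
(49 + (7/l - 18/(-8)))*c(-4) = (49 + (7/(-72) - 18/(-8)))*0 = (49 + (7*(-1/72) - 18*(-⅛)))*0 = (49 + (-7/72 + 9/4))*0 = (49 + 155/72)*0 = (3683/72)*0 = 0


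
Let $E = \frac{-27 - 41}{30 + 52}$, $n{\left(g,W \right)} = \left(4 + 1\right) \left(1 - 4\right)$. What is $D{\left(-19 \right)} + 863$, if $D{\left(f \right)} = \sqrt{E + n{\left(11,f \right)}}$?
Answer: $863 + \frac{i \sqrt{26609}}{41} \approx 863.0 + 3.9786 i$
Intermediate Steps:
$n{\left(g,W \right)} = -15$ ($n{\left(g,W \right)} = 5 \left(-3\right) = -15$)
$E = - \frac{34}{41}$ ($E = - \frac{68}{82} = \left(-68\right) \frac{1}{82} = - \frac{34}{41} \approx -0.82927$)
$D{\left(f \right)} = \frac{i \sqrt{26609}}{41}$ ($D{\left(f \right)} = \sqrt{- \frac{34}{41} - 15} = \sqrt{- \frac{649}{41}} = \frac{i \sqrt{26609}}{41}$)
$D{\left(-19 \right)} + 863 = \frac{i \sqrt{26609}}{41} + 863 = 863 + \frac{i \sqrt{26609}}{41}$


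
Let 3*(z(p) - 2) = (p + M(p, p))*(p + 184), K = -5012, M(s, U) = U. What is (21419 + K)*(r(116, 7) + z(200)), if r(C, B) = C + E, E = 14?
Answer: 842204124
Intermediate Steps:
r(C, B) = 14 + C (r(C, B) = C + 14 = 14 + C)
z(p) = 2 + 2*p*(184 + p)/3 (z(p) = 2 + ((p + p)*(p + 184))/3 = 2 + ((2*p)*(184 + p))/3 = 2 + (2*p*(184 + p))/3 = 2 + 2*p*(184 + p)/3)
(21419 + K)*(r(116, 7) + z(200)) = (21419 - 5012)*((14 + 116) + (2 + (2/3)*200**2 + (368/3)*200)) = 16407*(130 + (2 + (2/3)*40000 + 73600/3)) = 16407*(130 + (2 + 80000/3 + 73600/3)) = 16407*(130 + 51202) = 16407*51332 = 842204124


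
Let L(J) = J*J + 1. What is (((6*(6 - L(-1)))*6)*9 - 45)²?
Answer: 1565001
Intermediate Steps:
L(J) = 1 + J² (L(J) = J² + 1 = 1 + J²)
(((6*(6 - L(-1)))*6)*9 - 45)² = (((6*(6 - (1 + (-1)²)))*6)*9 - 45)² = (((6*(6 - (1 + 1)))*6)*9 - 45)² = (((6*(6 - 1*2))*6)*9 - 45)² = (((6*(6 - 2))*6)*9 - 45)² = (((6*4)*6)*9 - 45)² = ((24*6)*9 - 45)² = (144*9 - 45)² = (1296 - 45)² = 1251² = 1565001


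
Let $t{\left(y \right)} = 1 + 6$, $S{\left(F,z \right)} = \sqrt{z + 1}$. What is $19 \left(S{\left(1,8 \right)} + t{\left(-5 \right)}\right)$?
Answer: $190$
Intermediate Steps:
$S{\left(F,z \right)} = \sqrt{1 + z}$
$t{\left(y \right)} = 7$
$19 \left(S{\left(1,8 \right)} + t{\left(-5 \right)}\right) = 19 \left(\sqrt{1 + 8} + 7\right) = 19 \left(\sqrt{9} + 7\right) = 19 \left(3 + 7\right) = 19 \cdot 10 = 190$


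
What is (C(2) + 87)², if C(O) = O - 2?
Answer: 7569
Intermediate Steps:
C(O) = -2 + O
(C(2) + 87)² = ((-2 + 2) + 87)² = (0 + 87)² = 87² = 7569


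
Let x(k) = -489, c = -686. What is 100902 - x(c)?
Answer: 101391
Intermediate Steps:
100902 - x(c) = 100902 - 1*(-489) = 100902 + 489 = 101391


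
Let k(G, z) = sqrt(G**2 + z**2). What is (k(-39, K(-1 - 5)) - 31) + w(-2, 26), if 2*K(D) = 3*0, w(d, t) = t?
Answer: 34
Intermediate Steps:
K(D) = 0 (K(D) = (3*0)/2 = (1/2)*0 = 0)
(k(-39, K(-1 - 5)) - 31) + w(-2, 26) = (sqrt((-39)**2 + 0**2) - 31) + 26 = (sqrt(1521 + 0) - 31) + 26 = (sqrt(1521) - 31) + 26 = (39 - 31) + 26 = 8 + 26 = 34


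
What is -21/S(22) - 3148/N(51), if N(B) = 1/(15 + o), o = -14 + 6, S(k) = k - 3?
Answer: -418705/19 ≈ -22037.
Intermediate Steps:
S(k) = -3 + k
o = -8
N(B) = 1/7 (N(B) = 1/(15 - 8) = 1/7)
-21/S(22) - 3148/N(51) = -21/(-3 + 22) - 3148/1/7 = -21/19 - 3148*7 = -21*1/19 - 22036 = -21/19 - 22036 = -418705/19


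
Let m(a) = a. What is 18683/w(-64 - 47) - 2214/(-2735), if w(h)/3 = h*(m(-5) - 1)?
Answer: 55521577/5464530 ≈ 10.160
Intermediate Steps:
w(h) = -18*h (w(h) = 3*(h*(-5 - 1)) = 3*(h*(-6)) = 3*(-6*h) = -18*h)
18683/w(-64 - 47) - 2214/(-2735) = 18683/((-18*(-64 - 47))) - 2214/(-2735) = 18683/((-18*(-111))) - 2214*(-1/2735) = 18683/1998 + 2214/2735 = 55521577/5464530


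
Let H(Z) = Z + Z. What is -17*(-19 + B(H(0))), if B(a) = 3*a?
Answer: 323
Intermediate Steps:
H(Z) = 2*Z
-17*(-19 + B(H(0))) = -17*(-19 + 3*(2*0)) = -17*(-19 + 3*0) = -17*(-19 + 0) = -17*(-19) = 323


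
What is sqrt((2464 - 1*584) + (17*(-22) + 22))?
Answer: 2*sqrt(382) ≈ 39.090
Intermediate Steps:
sqrt((2464 - 1*584) + (17*(-22) + 22)) = sqrt((2464 - 584) + (-374 + 22)) = sqrt(1880 - 352) = sqrt(1528) = 2*sqrt(382)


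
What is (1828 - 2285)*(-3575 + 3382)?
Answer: 88201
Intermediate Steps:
(1828 - 2285)*(-3575 + 3382) = -457*(-193) = 88201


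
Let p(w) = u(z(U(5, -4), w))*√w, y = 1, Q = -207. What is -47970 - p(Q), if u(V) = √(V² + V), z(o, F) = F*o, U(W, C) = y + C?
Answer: -47970 - 207*I*√1866 ≈ -47970.0 - 8941.8*I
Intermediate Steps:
U(W, C) = 1 + C
u(V) = √(V + V²)
p(w) = √3*√w*√(-w*(1 - 3*w)) (p(w) = √((w*(1 - 4))*(1 + w*(1 - 4)))*√w = √((w*(-3))*(1 + w*(-3)))*√w = √((-3*w)*(1 - 3*w))*√w = √(-3*w*(1 - 3*w))*√w = (√3*√(-w*(1 - 3*w)))*√w = √3*√w*√(-w*(1 - 3*w)))
-47970 - p(Q) = -47970 - √3*√(-207)*√(-207*(-1 + 3*(-207))) = -47970 - √3*3*I*√23*√(-207*(-1 - 621)) = -47970 - √3*3*I*√23*√(-207*(-622)) = -47970 - √3*3*I*√23*√128754 = -47970 - √3*3*I*√23*3*√14306 = -47970 - 207*I*√1866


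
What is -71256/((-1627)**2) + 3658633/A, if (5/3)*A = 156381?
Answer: 48390938319677/1241882040447 ≈ 38.966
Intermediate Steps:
A = 469143/5 (A = (3/5)*156381 = 469143/5 ≈ 93829.)
-71256/((-1627)**2) + 3658633/A = -71256/((-1627)**2) + 3658633/(469143/5) = -71256/2647129 + 3658633*(5/469143) = -71256*1/2647129 + 18293165/469143 = -71256/2647129 + 18293165/469143 = 48390938319677/1241882040447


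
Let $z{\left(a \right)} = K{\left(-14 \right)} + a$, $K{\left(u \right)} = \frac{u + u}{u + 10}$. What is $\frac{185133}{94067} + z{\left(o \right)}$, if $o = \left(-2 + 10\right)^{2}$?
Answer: $\frac{6863890}{94067} \approx 72.968$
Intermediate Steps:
$o = 64$ ($o = 8^{2} = 64$)
$K{\left(u \right)} = \frac{2 u}{10 + u}$
$z{\left(a \right)} = 7 + a$ ($z{\left(a \right)} = 2 \left(-14\right) \frac{1}{10 - 14} + a = 2 \left(-14\right) \frac{1}{-4} + a = 2 \left(-14\right) \left(- \frac{1}{4}\right) + a = 7 + a$)
$\frac{185133}{94067} + z{\left(o \right)} = \frac{185133}{94067} + \left(7 + 64\right) = 185133 \cdot \frac{1}{94067} + 71 = \frac{185133}{94067} + 71 = \frac{6863890}{94067}$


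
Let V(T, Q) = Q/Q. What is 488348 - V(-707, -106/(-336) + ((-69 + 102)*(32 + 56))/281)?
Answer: 488347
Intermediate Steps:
V(T, Q) = 1
488348 - V(-707, -106/(-336) + ((-69 + 102)*(32 + 56))/281) = 488348 - 1*1 = 488348 - 1 = 488347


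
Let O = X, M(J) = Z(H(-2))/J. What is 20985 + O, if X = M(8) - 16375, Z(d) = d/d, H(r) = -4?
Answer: 36881/8 ≈ 4610.1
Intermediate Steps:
Z(d) = 1
M(J) = 1/J
X = -130999/8 (X = 1/8 - 16375 = -130999/8 ≈ -16375.)
O = -130999/8 ≈ -16375.
20985 + O = 20985 - 130999/8 = 36881/8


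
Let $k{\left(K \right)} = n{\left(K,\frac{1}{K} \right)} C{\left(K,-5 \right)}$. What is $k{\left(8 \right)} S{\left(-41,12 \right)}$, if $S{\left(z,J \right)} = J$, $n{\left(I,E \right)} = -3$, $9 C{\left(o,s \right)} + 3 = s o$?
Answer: $172$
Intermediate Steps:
$C{\left(o,s \right)} = - \frac{1}{3} + \frac{o s}{9}$ ($C{\left(o,s \right)} = - \frac{1}{3} + \frac{s o}{9} = - \frac{1}{3} + \frac{o s}{9}$)
$k{\left(K \right)} = 1 + \frac{5 K}{3}$ ($k{\left(K \right)} = - 3 \left(- \frac{1}{3} + \frac{1}{9} K \left(-5\right)\right) = - 3 \left(- \frac{1}{3} - \frac{5 K}{9}\right) = 1 + \frac{5 K}{3}$)
$k{\left(8 \right)} S{\left(-41,12 \right)} = \left(1 + \frac{5}{3} \cdot 8\right) 12 = \left(1 + \frac{40}{3}\right) 12 = \frac{43}{3} \cdot 12 = 172$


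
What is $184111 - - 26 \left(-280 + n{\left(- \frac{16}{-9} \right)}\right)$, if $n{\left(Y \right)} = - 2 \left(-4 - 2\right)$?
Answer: $177143$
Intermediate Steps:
$n{\left(Y \right)} = 12$ ($n{\left(Y \right)} = \left(-2\right) \left(-6\right) = 12$)
$184111 - - 26 \left(-280 + n{\left(- \frac{16}{-9} \right)}\right) = 184111 - - 26 \left(-280 + 12\right) = 184111 - \left(-26\right) \left(-268\right) = 184111 - 6968 = 177143$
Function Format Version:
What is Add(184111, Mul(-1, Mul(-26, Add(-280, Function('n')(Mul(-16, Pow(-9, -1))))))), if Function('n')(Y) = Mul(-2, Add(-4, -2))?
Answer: 177143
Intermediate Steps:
Function('n')(Y) = 12 (Function('n')(Y) = Mul(-2, -6) = 12)
Add(184111, Mul(-1, Mul(-26, Add(-280, Function('n')(Mul(-16, Pow(-9, -1))))))) = Add(184111, Mul(-1, Mul(-26, Add(-280, 12)))) = Add(184111, Mul(-1, Mul(-26, -268))) = Add(184111, Mul(-1, 6968)) = Add(184111, -6968) = 177143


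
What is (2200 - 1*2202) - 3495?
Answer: -3497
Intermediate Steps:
(2200 - 1*2202) - 3495 = (2200 - 2202) - 3495 = -2 - 3495 = -3497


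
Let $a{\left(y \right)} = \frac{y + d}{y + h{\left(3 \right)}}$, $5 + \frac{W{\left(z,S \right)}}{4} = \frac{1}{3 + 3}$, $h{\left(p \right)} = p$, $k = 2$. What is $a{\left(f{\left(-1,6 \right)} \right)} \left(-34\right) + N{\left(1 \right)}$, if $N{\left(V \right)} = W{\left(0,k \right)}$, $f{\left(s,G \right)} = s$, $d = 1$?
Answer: $- \frac{58}{3} \approx -19.333$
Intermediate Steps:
$W{\left(z,S \right)} = - \frac{58}{3}$ ($W{\left(z,S \right)} = -20 + \frac{4}{3 + 3} = -20 + \frac{4}{6} = -20 + 4 \cdot \frac{1}{6} = -20 + \frac{2}{3} = - \frac{58}{3}$)
$a{\left(y \right)} = \frac{1 + y}{3 + y}$ ($a{\left(y \right)} = \frac{y + 1}{y + 3} = \frac{1 + y}{3 + y}$)
$N{\left(V \right)} = - \frac{58}{3}$
$a{\left(f{\left(-1,6 \right)} \right)} \left(-34\right) + N{\left(1 \right)} = \frac{1 - 1}{3 - 1} \left(-34\right) - \frac{58}{3} = \frac{1}{2} \cdot 0 \left(-34\right) - \frac{58}{3} = 0 \left(-34\right) - \frac{58}{3} = 0 - \frac{58}{3} = - \frac{58}{3}$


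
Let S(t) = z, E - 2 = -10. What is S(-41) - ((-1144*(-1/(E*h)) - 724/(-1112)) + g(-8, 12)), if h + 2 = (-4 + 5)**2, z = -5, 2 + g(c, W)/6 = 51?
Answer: -123057/278 ≈ -442.65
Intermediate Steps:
E = -8 (E = 2 - 10 = -8)
g(c, W) = 294 (g(c, W) = -12 + 6*51 = -12 + 306 = 294)
h = -1 (h = -2 + (-4 + 5)**2 = -2 + 1**2 = -2 + 1 = -1)
S(t) = -5
S(-41) - ((-1144*(-1/(E*h)) - 724/(-1112)) + g(-8, 12)) = -5 - ((-1144/(-8*(-1)*(-1)) - 724/(-1112)) + 294) = -5 - ((-1144/(8*(-1)) - 724*(-1/1112)) + 294) = -5 - ((-1144/(-8) + 181/278) + 294) = -5 - ((-1144*(-1/8) + 181/278) + 294) = -5 - ((143 + 181/278) + 294) = -5 - (39935/278 + 294) = -5 - 1*121667/278 = -5 - 121667/278 = -123057/278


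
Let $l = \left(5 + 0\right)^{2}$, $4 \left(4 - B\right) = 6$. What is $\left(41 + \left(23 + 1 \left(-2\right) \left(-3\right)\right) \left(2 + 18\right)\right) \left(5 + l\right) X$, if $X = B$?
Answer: $46575$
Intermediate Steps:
$B = \frac{5}{2}$ ($B = 4 - \frac{3}{2} = \frac{5}{2} \approx 2.5$)
$l = 25$ ($l = 5^{2} = 25$)
$X = \frac{5}{2} \approx 2.5$
$\left(41 + \left(23 + 1 \left(-2\right) \left(-3\right)\right) \left(2 + 18\right)\right) \left(5 + l\right) X = \left(41 + \left(23 + 1 \left(-2\right) \left(-3\right)\right) \left(2 + 18\right)\right) \left(5 + 25\right) \frac{5}{2} = \left(41 + \left(23 - -6\right) 20\right) 30 \cdot \frac{5}{2} = \left(41 + \left(23 + 6\right) 20\right) 75 = \left(41 + 29 \cdot 20\right) 75 = \left(41 + 580\right) 75 = 621 \cdot 75 = 46575$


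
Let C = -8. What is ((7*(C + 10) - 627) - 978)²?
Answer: 2531281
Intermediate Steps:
((7*(C + 10) - 627) - 978)² = ((7*(-8 + 10) - 627) - 978)² = ((7*2 - 627) - 978)² = ((14 - 627) - 978)² = (-613 - 978)² = (-1591)² = 2531281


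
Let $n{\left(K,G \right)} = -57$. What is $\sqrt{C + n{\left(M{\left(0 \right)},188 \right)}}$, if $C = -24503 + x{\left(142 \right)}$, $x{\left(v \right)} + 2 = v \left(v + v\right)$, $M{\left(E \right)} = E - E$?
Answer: $\sqrt{15766} \approx 125.56$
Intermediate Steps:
$M{\left(E \right)} = 0$
$x{\left(v \right)} = -2 + 2 v^{2}$ ($x{\left(v \right)} = -2 + v \left(v + v\right) = -2 + v 2 v = -2 + 2 v^{2}$)
$C = 15823$ ($C = -24503 - \left(2 - 2 \cdot 142^{2}\right) = -24503 + \left(-2 + 2 \cdot 20164\right) = -24503 + \left(-2 + 40328\right) = -24503 + 40326 = 15823$)
$\sqrt{C + n{\left(M{\left(0 \right)},188 \right)}} = \sqrt{15823 - 57} = \sqrt{15766}$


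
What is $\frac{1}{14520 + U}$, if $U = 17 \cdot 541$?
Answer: $\frac{1}{23717} \approx 4.2164 \cdot 10^{-5}$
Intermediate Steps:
$U = 9197$
$\frac{1}{14520 + U} = \frac{1}{14520 + 9197} = \frac{1}{23717}$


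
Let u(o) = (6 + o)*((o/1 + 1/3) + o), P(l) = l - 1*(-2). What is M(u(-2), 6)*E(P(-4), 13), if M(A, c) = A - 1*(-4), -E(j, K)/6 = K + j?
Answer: 704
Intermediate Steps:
P(l) = 2 + l (P(l) = l + 2 = 2 + l)
E(j, K) = -6*K - 6*j (E(j, K) = -6*(K + j) = -6*K - 6*j)
u(o) = (6 + o)*(⅓ + 2*o) (u(o) = (6 + o)*((o*1 + 1*(⅓)) + o) = (6 + o)*((o + ⅓) + o) = (6 + o)*((⅓ + o) + o) = (6 + o)*(⅓ + 2*o))
M(A, c) = 4 + A (M(A, c) = A + 4 = 4 + A)
M(u(-2), 6)*E(P(-4), 13) = (4 + (2 + 2*(-2)² + (37/3)*(-2)))*(-6*13 - 6*(2 - 4)) = (4 + (2 + 2*4 - 74/3))*(-78 - 6*(-2)) = (4 + (2 + 8 - 74/3))*(-78 + 12) = (4 - 44/3)*(-66) = -32/3*(-66) = 704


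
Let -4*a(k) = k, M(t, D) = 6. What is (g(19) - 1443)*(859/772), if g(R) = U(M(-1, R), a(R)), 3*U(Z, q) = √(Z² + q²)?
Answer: -1239537/772 + 859*√937/9264 ≈ -1602.8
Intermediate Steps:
a(k) = -k/4
U(Z, q) = √(Z² + q²)/3
g(R) = √(36 + R²/16)/3 (g(R) = √(6² + (-R/4)²)/3 = √(36 + R²/16)/3)
(g(19) - 1443)*(859/772) = (√(576 + 19²)/12 - 1443)*(859/772) = (√(576 + 361)/12 - 1443)*(859*(1/772)) = (√937/12 - 1443)*(859/772) = (-1443 + √937/12)*(859/772) = -1239537/772 + 859*√937/9264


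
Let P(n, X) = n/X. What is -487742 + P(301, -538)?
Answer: -262405497/538 ≈ -4.8774e+5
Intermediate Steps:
-487742 + P(301, -538) = -487742 + 301/(-538) = -487742 + 301*(-1/538) = -487742 - 301/538 = -262405497/538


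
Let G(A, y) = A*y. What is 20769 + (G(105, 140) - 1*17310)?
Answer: 18159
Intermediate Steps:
20769 + (G(105, 140) - 1*17310) = 20769 + (105*140 - 1*17310) = 20769 + (14700 - 17310) = 20769 - 2610 = 18159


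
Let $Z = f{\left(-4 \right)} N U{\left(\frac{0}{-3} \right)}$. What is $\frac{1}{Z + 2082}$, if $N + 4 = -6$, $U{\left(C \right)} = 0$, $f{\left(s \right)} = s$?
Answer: $\frac{1}{2082} \approx 0.00048031$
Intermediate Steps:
$N = -10$ ($N = -4 - 6 = -10$)
$Z = 0$ ($Z = \left(-4\right) \left(-10\right) 0 = 40 \cdot 0 = 0$)
$\frac{1}{Z + 2082} = \frac{1}{0 + 2082} = \frac{1}{2082}$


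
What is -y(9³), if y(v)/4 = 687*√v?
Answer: -74196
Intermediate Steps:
y(v) = 2748*√v (y(v) = 4*(687*√v) = 2748*√v)
-y(9³) = -2748*√(9³) = -2748*√729 = -2748*27 = -1*74196 = -74196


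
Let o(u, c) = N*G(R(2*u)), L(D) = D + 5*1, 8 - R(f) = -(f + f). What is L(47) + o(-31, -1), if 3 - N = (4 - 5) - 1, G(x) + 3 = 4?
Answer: 57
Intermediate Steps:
R(f) = 8 + 2*f (R(f) = 8 - (-1)*(f + f) = 8 - (-1)*2*f = 8 - (-2)*f = 8 + 2*f)
G(x) = 1 (G(x) = -3 + 4 = 1)
L(D) = 5 + D (L(D) = D + 5 = 5 + D)
N = 5 (N = 3 - ((4 - 5) - 1) = 3 - (-1 - 1) = 3 - 1*(-2) = 3 + 2 = 5)
o(u, c) = 5 (o(u, c) = 5*1 = 5)
L(47) + o(-31, -1) = (5 + 47) + 5 = 52 + 5 = 57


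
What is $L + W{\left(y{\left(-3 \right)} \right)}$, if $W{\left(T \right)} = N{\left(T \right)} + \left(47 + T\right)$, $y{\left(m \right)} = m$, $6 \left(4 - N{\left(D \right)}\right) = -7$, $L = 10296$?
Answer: $\frac{62071}{6} \approx 10345.0$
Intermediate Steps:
$N{\left(D \right)} = \frac{31}{6}$ ($N{\left(D \right)} = 4 - - \frac{7}{6} = 4 + \frac{7}{6} = \frac{31}{6}$)
$W{\left(T \right)} = \frac{313}{6} + T$ ($W{\left(T \right)} = \frac{31}{6} + \left(47 + T\right) = \frac{313}{6} + T$)
$L + W{\left(y{\left(-3 \right)} \right)} = 10296 + \left(\frac{313}{6} - 3\right) = 10296 + \frac{295}{6} = \frac{62071}{6}$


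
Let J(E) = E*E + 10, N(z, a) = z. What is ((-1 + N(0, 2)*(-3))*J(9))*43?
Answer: -3913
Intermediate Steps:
J(E) = 10 + E² (J(E) = E² + 10 = 10 + E²)
((-1 + N(0, 2)*(-3))*J(9))*43 = ((-1 + 0*(-3))*(10 + 9²))*43 = ((-1 + 0)*(10 + 81))*43 = -1*91*43 = -91*43 = -3913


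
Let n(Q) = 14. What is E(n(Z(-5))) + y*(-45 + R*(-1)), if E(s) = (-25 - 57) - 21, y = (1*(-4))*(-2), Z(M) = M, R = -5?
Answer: -423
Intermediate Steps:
y = 8 (y = -4*(-2) = 8)
E(s) = -103 (E(s) = -82 - 21 = -103)
E(n(Z(-5))) + y*(-45 + R*(-1)) = -103 + 8*(-45 - 5*(-1)) = -103 + 8*(-45 + 5) = -103 + 8*(-40) = -103 - 320 = -423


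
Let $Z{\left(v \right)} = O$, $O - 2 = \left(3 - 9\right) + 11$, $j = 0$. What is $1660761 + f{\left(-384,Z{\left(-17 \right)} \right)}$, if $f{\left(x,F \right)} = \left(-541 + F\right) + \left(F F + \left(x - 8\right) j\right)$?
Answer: $1660276$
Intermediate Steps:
$O = 7$ ($O = 2 + \left(\left(3 - 9\right) + 11\right) = 2 + \left(-6 + 11\right) = 2 + 5 = 7$)
$Z{\left(v \right)} = 7$
$f{\left(x,F \right)} = -541 + F + F^{2}$ ($f{\left(x,F \right)} = \left(-541 + F\right) + \left(F F + \left(x - 8\right) 0\right) = \left(-541 + F\right) + \left(F^{2} + \left(-8 + x\right) 0\right) = \left(-541 + F\right) + \left(F^{2} + 0\right) = \left(-541 + F\right) + F^{2} = -541 + F + F^{2}$)
$1660761 + f{\left(-384,Z{\left(-17 \right)} \right)} = 1660761 + \left(-541 + 7 + 7^{2}\right) = 1660761 + \left(-541 + 7 + 49\right) = 1660761 - 485 = 1660276$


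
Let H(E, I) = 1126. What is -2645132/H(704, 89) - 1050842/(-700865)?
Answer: -926348595544/394586995 ≈ -2347.6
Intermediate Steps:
-2645132/H(704, 89) - 1050842/(-700865) = -2645132/1126 - 1050842/(-700865) = -2645132*1/1126 - 1050842*(-1/700865) = -1322566/563 + 1050842/700865 = -926348595544/394586995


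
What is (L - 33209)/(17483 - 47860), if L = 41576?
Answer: -8367/30377 ≈ -0.27544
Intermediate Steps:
(L - 33209)/(17483 - 47860) = (41576 - 33209)/(17483 - 47860) = 8367/(-30377) = 8367*(-1/30377) = -8367/30377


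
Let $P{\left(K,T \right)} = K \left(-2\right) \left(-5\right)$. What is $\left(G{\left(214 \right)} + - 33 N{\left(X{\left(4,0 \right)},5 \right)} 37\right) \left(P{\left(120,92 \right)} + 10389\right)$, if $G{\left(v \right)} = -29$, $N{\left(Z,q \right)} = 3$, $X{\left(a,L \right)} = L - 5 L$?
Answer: $-42786588$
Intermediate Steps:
$X{\left(a,L \right)} = - 4 L$
$P{\left(K,T \right)} = 10 K$ ($P{\left(K,T \right)} = - 2 K \left(-5\right) = 10 K$)
$\left(G{\left(214 \right)} + - 33 N{\left(X{\left(4,0 \right)},5 \right)} 37\right) \left(P{\left(120,92 \right)} + 10389\right) = \left(-29 + \left(-33\right) 3 \cdot 37\right) \left(10 \cdot 120 + 10389\right) = \left(-29 - 3663\right) \left(1200 + 10389\right) = \left(-29 - 3663\right) 11589 = \left(-3692\right) 11589 = -42786588$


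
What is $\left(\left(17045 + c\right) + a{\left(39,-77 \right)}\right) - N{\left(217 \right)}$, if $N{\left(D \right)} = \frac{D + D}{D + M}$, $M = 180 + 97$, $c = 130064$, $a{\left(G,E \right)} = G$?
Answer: $\frac{36345339}{247} \approx 1.4715 \cdot 10^{5}$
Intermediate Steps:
$M = 277$
$N{\left(D \right)} = \frac{2 D}{277 + D}$ ($N{\left(D \right)} = \frac{D + D}{D + 277} = \frac{2 D}{277 + D}$)
$\left(\left(17045 + c\right) + a{\left(39,-77 \right)}\right) - N{\left(217 \right)} = \left(\left(17045 + 130064\right) + 39\right) - 2 \cdot 217 \frac{1}{277 + 217} = \left(147109 + 39\right) - 2 \cdot 217 \cdot \frac{1}{494} = 147148 - 2 \cdot 217 \cdot \frac{1}{494} = 147148 - \frac{217}{247} = \frac{36345339}{247}$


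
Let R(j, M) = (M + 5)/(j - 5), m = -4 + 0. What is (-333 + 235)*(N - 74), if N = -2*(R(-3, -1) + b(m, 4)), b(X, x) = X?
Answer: 6370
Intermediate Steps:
m = -4
R(j, M) = (5 + M)/(-5 + j)
N = 9 (N = -2*((5 - 1)/(-5 - 3) - 4) = -2*(4/(-8) - 4) = -2*(-⅛*4 - 4) = -2*(-½ - 4) = -2*(-9/2) = 9)
(-333 + 235)*(N - 74) = (-333 + 235)*(9 - 74) = -98*(-65) = 6370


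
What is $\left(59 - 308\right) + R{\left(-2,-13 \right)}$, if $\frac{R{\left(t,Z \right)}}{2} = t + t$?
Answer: $-257$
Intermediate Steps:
$R{\left(t,Z \right)} = 4 t$ ($R{\left(t,Z \right)} = 2 \left(t + t\right) = 2 \cdot 2 t = 4 t$)
$\left(59 - 308\right) + R{\left(-2,-13 \right)} = \left(59 - 308\right) + 4 \left(-2\right) = -249 - 8 = -257$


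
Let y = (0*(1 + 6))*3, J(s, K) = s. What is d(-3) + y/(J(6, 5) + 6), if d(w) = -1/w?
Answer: ⅓ ≈ 0.33333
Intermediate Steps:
y = 0 (y = (0*7)*3 = 0*3 = 0)
d(-3) + y/(J(6, 5) + 6) = -1/(-3) + 0/(6 + 6) = -1*(-⅓) + 0/12 = ⅓ + (1/12)*0 = ⅓ + 0 = ⅓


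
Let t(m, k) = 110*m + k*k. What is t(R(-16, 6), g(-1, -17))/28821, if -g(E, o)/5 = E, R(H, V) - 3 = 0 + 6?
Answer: 1015/28821 ≈ 0.035217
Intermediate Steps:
R(H, V) = 9 (R(H, V) = 3 + (0 + 6) = 3 + 6 = 9)
g(E, o) = -5*E
t(m, k) = k² + 110*m (t(m, k) = 110*m + k² = k² + 110*m)
t(R(-16, 6), g(-1, -17))/28821 = ((-5*(-1))² + 110*9)/28821 = (5² + 990)*(1/28821) = (25 + 990)*(1/28821) = 1015*(1/28821) = 1015/28821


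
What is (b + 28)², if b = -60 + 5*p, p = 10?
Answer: 324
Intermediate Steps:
b = -10 (b = -60 + 5*10 = -60 + 50 = -10)
(b + 28)² = (-10 + 28)² = 18² = 324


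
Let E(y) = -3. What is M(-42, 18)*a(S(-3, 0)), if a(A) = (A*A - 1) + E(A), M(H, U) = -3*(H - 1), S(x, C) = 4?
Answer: 1548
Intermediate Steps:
M(H, U) = 3 - 3*H (M(H, U) = -3*(-1 + H) = 3 - 3*H)
a(A) = -4 + A² (a(A) = (A*A - 1) - 3 = (A² - 1) - 3 = (-1 + A²) - 3 = -4 + A²)
M(-42, 18)*a(S(-3, 0)) = (3 - 3*(-42))*(-4 + 4²) = (3 + 126)*(-4 + 16) = 129*12 = 1548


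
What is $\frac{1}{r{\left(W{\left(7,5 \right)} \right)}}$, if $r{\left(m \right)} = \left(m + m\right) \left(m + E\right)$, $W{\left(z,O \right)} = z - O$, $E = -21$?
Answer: $- \frac{1}{76} \approx -0.013158$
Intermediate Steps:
$r{\left(m \right)} = 2 m \left(-21 + m\right)$ ($r{\left(m \right)} = \left(m + m\right) \left(m - 21\right) = 2 m \left(-21 + m\right)$)
$\frac{1}{r{\left(W{\left(7,5 \right)} \right)}} = \frac{1}{2 \left(7 - 5\right) \left(-21 + \left(7 - 5\right)\right)} = \frac{1}{2 \cdot 2 \left(-21 + 2\right)} = \frac{1}{2 \cdot 2 \left(-19\right)} = \frac{1}{-76} = - \frac{1}{76}$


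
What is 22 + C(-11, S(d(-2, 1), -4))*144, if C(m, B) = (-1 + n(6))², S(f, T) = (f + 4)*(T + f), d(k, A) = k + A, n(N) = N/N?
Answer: 22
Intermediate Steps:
n(N) = 1
d(k, A) = A + k
S(f, T) = (4 + f)*(T + f)
C(m, B) = 0 (C(m, B) = (-1 + 1)² = 0² = 0)
22 + C(-11, S(d(-2, 1), -4))*144 = 22 + 0*144 = 22 + 0 = 22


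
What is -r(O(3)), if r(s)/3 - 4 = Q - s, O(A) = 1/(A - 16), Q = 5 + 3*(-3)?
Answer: -3/13 ≈ -0.23077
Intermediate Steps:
Q = -4 (Q = 5 - 9 = -4)
O(A) = 1/(-16 + A)
r(s) = -3*s (r(s) = 12 + 3*(-4 - s) = 12 + (-12 - 3*s) = -3*s)
-r(O(3)) = -(-3)/(-16 + 3) = -(-3)/(-13) = -(-3)*(-1)/13 = -1*3/13 = -3/13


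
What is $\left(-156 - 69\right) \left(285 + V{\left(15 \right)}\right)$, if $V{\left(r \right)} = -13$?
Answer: $-61200$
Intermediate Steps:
$\left(-156 - 69\right) \left(285 + V{\left(15 \right)}\right) = \left(-156 - 69\right) \left(285 - 13\right) = \left(-225\right) 272 = -61200$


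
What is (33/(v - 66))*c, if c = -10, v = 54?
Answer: 55/2 ≈ 27.500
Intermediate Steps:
(33/(v - 66))*c = (33/(54 - 66))*(-10) = (33/(-12))*(-10) = (33*(-1/12))*(-10) = -11/4*(-10) = 55/2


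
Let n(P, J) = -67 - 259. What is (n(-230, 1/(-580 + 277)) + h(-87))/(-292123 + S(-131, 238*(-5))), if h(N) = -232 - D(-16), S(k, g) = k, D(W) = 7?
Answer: 565/292254 ≈ 0.0019333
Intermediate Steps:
n(P, J) = -326
h(N) = -239 (h(N) = -232 - 1*7 = -232 - 7 = -239)
(n(-230, 1/(-580 + 277)) + h(-87))/(-292123 + S(-131, 238*(-5))) = (-326 - 239)/(-292123 - 131) = -565/(-292254) = -565*(-1/292254) = 565/292254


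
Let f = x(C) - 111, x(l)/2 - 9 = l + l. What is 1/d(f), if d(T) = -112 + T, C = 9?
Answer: -1/169 ≈ -0.0059172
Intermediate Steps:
x(l) = 18 + 4*l (x(l) = 18 + 2*(l + l) = 18 + 2*(2*l) = 18 + 4*l)
f = -57 (f = (18 + 4*9) - 111 = (18 + 36) - 111 = 54 - 111 = -57)
1/d(f) = 1/(-112 - 57) = 1/(-169) = -1/169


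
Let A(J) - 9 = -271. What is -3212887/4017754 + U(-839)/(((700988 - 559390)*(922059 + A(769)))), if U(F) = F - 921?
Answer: -209680417440106781/262207890189226462 ≈ -0.79967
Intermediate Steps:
U(F) = -921 + F
A(J) = -262 (A(J) = 9 - 271 = -262)
-3212887/4017754 + U(-839)/(((700988 - 559390)*(922059 + A(769)))) = -3212887/4017754 + (-921 - 839)/(((700988 - 559390)*(922059 - 262))) = -3212887*1/4017754 - 1760/(141598*921797) = -3212887/4017754 - 1760/130524611606 = -3212887/4017754 - 1760*1/130524611606 = -3212887/4017754 - 880/65262305803 = -209680417440106781/262207890189226462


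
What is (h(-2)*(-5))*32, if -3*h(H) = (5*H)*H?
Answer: 3200/3 ≈ 1066.7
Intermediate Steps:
h(H) = -5*H**2/3 (h(H) = -5*H*H/3 = -5*H**2/3)
(h(-2)*(-5))*32 = (-5/3*(-2)**2*(-5))*32 = (-5/3*4*(-5))*32 = -20/3*(-5)*32 = (100/3)*32 = 3200/3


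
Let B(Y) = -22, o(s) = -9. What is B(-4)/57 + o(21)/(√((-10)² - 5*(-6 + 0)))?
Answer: -22/57 - 9*√130/130 ≈ -1.1753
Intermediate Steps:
B(-4)/57 + o(21)/(√((-10)² - 5*(-6 + 0))) = -22/57 - 9/√((-10)² - 5*(-6 + 0)) = -22*1/57 - 9/√(100 - 5*(-6)) = -22/57 - 9/√(100 + 30) = -22/57 - 9*√130/130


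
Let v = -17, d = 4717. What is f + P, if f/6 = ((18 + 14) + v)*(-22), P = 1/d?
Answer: -9339659/4717 ≈ -1980.0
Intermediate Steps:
P = 1/4717 ≈ 0.00021200
f = -1980 (f = 6*(((18 + 14) - 17)*(-22)) = 6*((32 - 17)*(-22)) = 6*(15*(-22)) = 6*(-330) = -1980)
f + P = -1980 + 1/4717 = -9339659/4717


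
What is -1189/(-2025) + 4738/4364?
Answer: 7391623/4418550 ≈ 1.6729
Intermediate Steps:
-1189/(-2025) + 4738/4364 = -1189*(-1/2025) + 4738*(1/4364) = 1189/2025 + 2369/2182 = 7391623/4418550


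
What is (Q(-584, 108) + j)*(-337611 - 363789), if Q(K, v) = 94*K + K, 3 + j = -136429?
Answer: 134607076800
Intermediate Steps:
j = -136432 (j = -3 - 136429 = -136432)
Q(K, v) = 95*K
(Q(-584, 108) + j)*(-337611 - 363789) = (95*(-584) - 136432)*(-337611 - 363789) = (-55480 - 136432)*(-701400) = -191912*(-701400) = 134607076800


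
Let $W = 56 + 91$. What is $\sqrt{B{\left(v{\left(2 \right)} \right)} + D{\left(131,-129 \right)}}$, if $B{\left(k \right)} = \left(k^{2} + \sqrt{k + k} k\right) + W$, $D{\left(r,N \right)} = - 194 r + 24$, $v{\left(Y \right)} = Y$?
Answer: $7 i \sqrt{515} \approx 158.86 i$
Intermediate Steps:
$W = 147$
$D{\left(r,N \right)} = 24 - 194 r$
$B{\left(k \right)} = 147 + k^{2} + \sqrt{2} k^{\frac{3}{2}}$ ($B{\left(k \right)} = \left(k^{2} + \sqrt{k + k} k\right) + 147 = \left(k^{2} + \sqrt{2 k} k\right) + 147 = \left(k^{2} + \sqrt{2} \sqrt{k} k\right) + 147 = \left(k^{2} + \sqrt{2} k^{\frac{3}{2}}\right) + 147 = 147 + k^{2} + \sqrt{2} k^{\frac{3}{2}}$)
$\sqrt{B{\left(v{\left(2 \right)} \right)} + D{\left(131,-129 \right)}} = \sqrt{\left(147 + 2^{2} + \sqrt{2} \cdot 2^{\frac{3}{2}}\right) + \left(24 - 25414\right)} = \sqrt{\left(147 + 4 + \sqrt{2} \cdot 2 \sqrt{2}\right) + \left(24 - 25414\right)} = \sqrt{\left(147 + 4 + 4\right) - 25390} = \sqrt{155 - 25390} = \sqrt{-25235} = 7 i \sqrt{515}$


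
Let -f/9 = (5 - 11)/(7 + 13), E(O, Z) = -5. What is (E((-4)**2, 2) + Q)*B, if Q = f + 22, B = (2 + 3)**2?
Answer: 985/2 ≈ 492.50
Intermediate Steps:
B = 25 (B = 5**2 = 25)
f = 27/10 (f = -9*(5 - 11)/(7 + 13) = -(-54)/20 = -9*(-3/10) = 27/10 ≈ 2.7000)
Q = 247/10 (Q = 27/10 + 22 = 247/10 ≈ 24.700)
(E((-4)**2, 2) + Q)*B = (-5 + 247/10)*25 = (197/10)*25 = 985/2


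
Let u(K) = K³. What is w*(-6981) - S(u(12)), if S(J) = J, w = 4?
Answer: -29652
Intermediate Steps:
w*(-6981) - S(u(12)) = 4*(-6981) - 1*12³ = -27924 - 1*1728 = -27924 - 1728 = -29652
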